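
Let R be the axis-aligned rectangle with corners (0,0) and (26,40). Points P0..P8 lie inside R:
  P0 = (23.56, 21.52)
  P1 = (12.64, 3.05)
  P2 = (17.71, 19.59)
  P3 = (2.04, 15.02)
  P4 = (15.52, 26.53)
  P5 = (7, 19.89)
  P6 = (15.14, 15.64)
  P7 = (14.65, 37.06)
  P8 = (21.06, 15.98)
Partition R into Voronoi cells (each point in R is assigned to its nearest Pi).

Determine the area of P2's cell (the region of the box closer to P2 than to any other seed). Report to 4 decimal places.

1. box [0,26]×[0,40]: [(0, 0) (26, 0) (26, 40) (0, 40)]
2. ⊥bis P2·P0 via (20.635,20.555): [(0, 0) (26, 0) (26, 4.2932) (14.2198, 40) (0, 40)]  |A|=829.6837
3. ⊥bis P2·P1 via (15.175,11.32): [(0, 15.9716) (24.6388, 8.4191) (14.2198, 40) (0, 40)]  |A|=520.5534
4. ⊥bis P2·P3 via (9.875,17.305): [(11.2715, 12.5165) (24.6388, 8.4191) (14.2198, 40) (3.2562, 40)]  |A|=340.389
5. ⊥bis P2·P4 via (16.615,23.06): [(8.9061, 20.6274) (11.2715, 12.5165) (24.6388, 8.4191) (19.5074, 23.9727)]  |A|=140.3922
6. ⊥bis P2·P5 via (12.355,19.74): [(12.4108, 21.7333) (12.1452, 12.2487) (24.6388, 8.4191) (19.5074, 23.9727)]  |A|=120.6922
7. ⊥bis P2·P6 via (16.425,17.615): [(12.4108, 21.7333) (12.3694, 20.2537) (23.0207, 13.3236) (19.5074, 23.9727)]  |A|=49.7438
8. ⊥bis P2·P7 via (16.18,28.325): [(12.4108, 21.7333) (12.3694, 20.2537) (23.0207, 13.3236) (19.5074, 23.9727)]  |A|=49.7438
9. ⊥bis P2·P8 via (19.385,17.785): [(12.4108, 21.7333) (12.3694, 20.2537) (18.0573, 16.553) (21.0417, 19.3224) (19.5074, 23.9727)]  |A|=38.0522
10. canonical 5-gon: [(12.4108, 21.7333) (12.3694, 20.2537) (18.0573, 16.553) (21.0417, 19.3224) (19.5074, 23.9727)]
11. shoelace: 38.0522

Area of P2's cell: 38.0522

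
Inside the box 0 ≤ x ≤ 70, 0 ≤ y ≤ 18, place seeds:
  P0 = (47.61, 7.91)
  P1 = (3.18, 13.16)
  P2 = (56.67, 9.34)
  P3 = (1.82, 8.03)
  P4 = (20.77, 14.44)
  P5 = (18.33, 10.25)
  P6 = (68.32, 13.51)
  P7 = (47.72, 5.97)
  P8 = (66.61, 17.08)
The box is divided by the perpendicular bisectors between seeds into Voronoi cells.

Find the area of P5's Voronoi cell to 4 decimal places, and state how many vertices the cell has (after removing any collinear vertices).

1. box [0,70]×[0,18]: [(0, 0) (70, 0) (70, 18) (0, 18)]
2. ⊥bis P5·P0 via (32.97,9.08): [(0, 0) (32.2443, 0) (33.6829, 18) (0, 18)]  |A|=593.3449
3. ⊥bis P5·P1 via (10.755,11.705): [(8.5067, 0) (32.2443, 0) (33.6829, 18) (11.9641, 18)]  |A|=409.1073
4. ⊥bis P5·P2 via (37.5,9.795): [(8.5067, 0) (32.2443, 0) (33.6829, 18) (11.9641, 18)]  |A|=409.1073
5. ⊥bis P5·P3 via (10.075,9.14): [(10.1521, 8.5664) (11.304, 0) (32.2443, 0) (33.6829, 18) (11.9641, 18)]  |A|=397.126
6. ⊥bis P5·P4 via (19.55,12.345): [(11.7504, 16.887) (10.1521, 8.5664) (11.304, 0) (32.2443, 0) (32.6225, 4.7323)]  |A|=240.1335
7. ⊥bis P5·P6 via (43.325,11.88): [(11.7504, 16.887) (10.1521, 8.5664) (11.304, 0) (32.2443, 0) (32.6225, 4.7323)]  |A|=240.1335
8. ⊥bis P5·P7 via (33.025,8.11): [(32.5401, 4.7804) (11.7504, 16.887) (10.1521, 8.5664) (11.304, 0) (31.844, 0)]  |A|=238.9724
9. ⊥bis P5·P8 via (42.47,13.665): [(32.5401, 4.7804) (11.7504, 16.887) (10.1521, 8.5664) (11.304, 0) (31.844, 0)]  |A|=238.9724
10. canonical 5-gon: [(32.5401, 4.7804) (11.7504, 16.887) (10.1521, 8.5664) (11.304, 0) (31.844, 0)]
11. shoelace: 238.9724

Area of P5's cell: 238.9724 (5 vertices)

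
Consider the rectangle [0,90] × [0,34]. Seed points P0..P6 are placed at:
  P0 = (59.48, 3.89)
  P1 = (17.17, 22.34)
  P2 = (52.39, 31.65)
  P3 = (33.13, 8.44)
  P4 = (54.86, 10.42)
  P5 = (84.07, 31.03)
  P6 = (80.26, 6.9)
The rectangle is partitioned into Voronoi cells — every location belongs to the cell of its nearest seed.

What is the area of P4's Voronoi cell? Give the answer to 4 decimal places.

1. box [0,90]×[0,34]: [(0, 0) (90, 0) (90, 34) (0, 34)]
2. ⊥bis P4·P0 via (57.17,7.155): [(0, 0) (47.057, 0) (90, 30.3824) (90, 34) (0, 34)]  |A|=2407.6451
3. ⊥bis P4·P1 via (36.015,16.38): [(30.8346, 0) (47.057, 0) (90, 30.3824) (90, 34) (41.5876, 34)]  |A|=1176.4682
4. ⊥bis P4·P2 via (53.625,21.035): [(36.8707, 19.0857) (30.8346, 0) (47.057, 0) (81.347, 24.2603)]  |A|=605.5937
5. ⊥bis P4·P3 via (43.995,9.43): [(43.0497, 19.8046) (44.8542, 0) (47.057, 0) (81.347, 24.2603)]  |A|=409.9715
6. ⊥bis P4·P5 via (69.465,20.725): [(68.0612, 22.7146) (43.0497, 19.8046) (44.8542, 0) (47.057, 0) (71.7576, 17.4758)]  |A|=372.3139
7. ⊥bis P4·P6 via (67.56,8.66): [(69.2703, 21.001) (68.0612, 22.7146) (43.0497, 19.8046) (44.8542, 0) (47.057, 0) (68.4582, 15.1415)]  |A|=363.5952
8. canonical 6-gon: [(69.2703, 21.001) (68.0612, 22.7146) (43.0497, 19.8046) (44.8542, 0) (47.057, 0) (68.4582, 15.1415)]
9. shoelace: 363.5952

Area of P4's cell: 363.5952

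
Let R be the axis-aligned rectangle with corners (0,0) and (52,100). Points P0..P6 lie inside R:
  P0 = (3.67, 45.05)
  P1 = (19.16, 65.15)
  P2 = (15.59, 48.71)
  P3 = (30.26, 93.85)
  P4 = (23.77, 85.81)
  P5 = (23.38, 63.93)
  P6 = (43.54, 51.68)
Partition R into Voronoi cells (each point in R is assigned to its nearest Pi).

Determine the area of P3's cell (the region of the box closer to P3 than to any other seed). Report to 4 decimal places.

Area of P3's cell: 542.5974

1. box [0,52]×[0,100]: [(0, 0) (52, 0) (52, 100) (0, 100)]
2. ⊥bis P3·P0 via (16.965,69.45): [(0, 78.6938) (52, 50.3602) (52, 100) (0, 100)]  |A|=1844.5941
3. ⊥bis P3·P1 via (24.71,79.5): [(0, 89.0568) (52, 68.9453) (52, 100) (0, 100)]  |A|=1091.9438
4. ⊥bis P3·P2 via (22.925,71.28): [(0, 89.0568) (52, 68.9453) (52, 100) (0, 100)]  |A|=1091.9438
5. ⊥bis P3·P4 via (27.015,89.83): [(52, 69.6618) (52, 100) (14.4161, 100)]  |A|=570.1145
6. ⊥bis P3·P5 via (26.82,78.89): [(46.044, 74.4695) (52, 73.0999) (52, 100) (14.4161, 100)]  |A|=559.8757
7. ⊥bis P3·P6 via (36.9,72.765): [(44.9968, 75.3148) (52, 77.5202) (52, 100) (14.4161, 100)]  |A|=542.5974
8. canonical 4-gon: [(44.9968, 75.3148) (52, 77.5202) (52, 100) (14.4161, 100)]
9. shoelace: 542.5974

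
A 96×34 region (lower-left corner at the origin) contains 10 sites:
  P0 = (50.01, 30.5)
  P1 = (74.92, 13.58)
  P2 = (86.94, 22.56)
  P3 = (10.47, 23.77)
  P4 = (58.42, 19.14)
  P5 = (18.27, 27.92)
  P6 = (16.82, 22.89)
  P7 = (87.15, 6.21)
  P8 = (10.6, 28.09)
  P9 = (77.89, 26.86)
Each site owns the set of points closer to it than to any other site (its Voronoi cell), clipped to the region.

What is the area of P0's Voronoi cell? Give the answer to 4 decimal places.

1. box [0,96]×[0,34]: [(0, 0) (96, 0) (96, 34) (0, 34)]
2. ⊥bis P0·P1 via (62.465,22.04): [(0, 0) (47.4944, 0) (70.5888, 34) (0, 34)]  |A|=2007.4145
3. ⊥bis P0·P2 via (68.475,26.53): [(0, 0) (47.4944, 0) (69.8459, 32.9064) (70.0811, 34) (0, 34)]  |A|=2007.1369
4. ⊥bis P0·P3 via (30.24,27.135): [(34.8586, 0) (47.4944, 0) (69.8459, 32.9064) (70.0811, 34) (29.0715, 34)]  |A|=920.3251
5. ⊥bis P0·P4 via (54.215,24.82): [(33.2729, 9.3162) (66.6151, 34) (29.0715, 34)]  |A|=463.3589
6. ⊥bis P0·P5 via (34.14,29.21): [(35.6161, 11.0509) (66.6151, 34) (33.7506, 34)]  |A|=377.1048
7. ⊥bis P0·P6 via (33.415,26.695): [(34.8549, 20.4151) (36.8009, 11.928) (66.6151, 34) (33.7506, 34)]  |A|=371.2237
8. ⊥bis P0·P7 via (68.58,18.355): [(34.8549, 20.4151) (36.8009, 11.928) (66.6151, 34) (33.7506, 34)]  |A|=371.2237
9. ⊥bis P0·P8 via (30.305,29.295): [(34.8549, 20.4151) (36.8009, 11.928) (66.6151, 34) (33.7506, 34)]  |A|=371.2237
10. ⊥bis P0·P9 via (63.95,28.68): [(34.8549, 20.4151) (36.8009, 11.928) (64.4337, 32.3851) (64.6446, 34) (33.7506, 34)]  |A|=369.6326
11. canonical 5-gon: [(34.8549, 20.4151) (36.8009, 11.928) (64.4337, 32.3851) (64.6446, 34) (33.7506, 34)]
12. shoelace: 369.6326

Area of P0's cell: 369.6326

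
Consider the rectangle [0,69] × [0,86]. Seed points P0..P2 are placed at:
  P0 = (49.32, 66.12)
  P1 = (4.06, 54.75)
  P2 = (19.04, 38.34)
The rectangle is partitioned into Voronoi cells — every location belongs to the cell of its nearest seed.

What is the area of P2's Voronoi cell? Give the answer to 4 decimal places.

1. box [0,69]×[0,86]: [(0, 0) (69, 0) (69, 86) (0, 86)]
2. ⊥bis P2·P0 via (34.18,52.23): [(0, 0) (69, 0) (69, 14.2765) (3.1981, 86) (0, 86)]  |A|=3574.2287
3. ⊥bis P2·P1 via (11.55,46.545): [(0, 36.0015) (0, 0) (69, 0) (69, 14.2765) (26.7042, 60.3786)]  |A|=2865.6739
4. canonical 5-gon: [(0, 36.0015) (0, 0) (69, 0) (69, 14.2765) (26.7042, 60.3786)]
5. shoelace: 2865.6739

Area of P2's cell: 2865.6739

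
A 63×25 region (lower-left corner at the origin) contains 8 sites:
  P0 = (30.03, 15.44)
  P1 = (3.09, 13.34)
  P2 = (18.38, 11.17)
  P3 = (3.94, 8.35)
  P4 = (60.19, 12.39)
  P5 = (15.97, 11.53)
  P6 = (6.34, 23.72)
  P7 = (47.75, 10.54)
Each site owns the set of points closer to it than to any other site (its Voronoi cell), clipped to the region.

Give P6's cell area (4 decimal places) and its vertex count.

Area of P6's cell: 108.8866 (6 vertices)

1. box [0,63]×[0,25]: [(0, 0) (63, 0) (63, 25) (0, 25)]
2. ⊥bis P6·P0 via (18.185,19.58): [(0, 0) (11.3415, 0) (20.0794, 25) (0, 25)]  |A|=392.7609
3. ⊥bis P6·P1 via (4.715,18.53): [(0, 20.0063) (16.5255, 14.8321) (20.0794, 25) (0, 25)]  |A|=143.3445
4. ⊥bis P6·P2 via (12.36,17.445): [(0, 20.0063) (11.3316, 16.4583) (20.0008, 24.7753) (20.0794, 25) (0, 25)]  |A|=114.6961
5. ⊥bis P6·P3 via (5.14,16.035): [(0, 20.0063) (11.3316, 16.4583) (20.0008, 24.7753) (20.0794, 25) (0, 25)]  |A|=114.6961
6. ⊥bis P6·P4 via (33.265,18.055): [(0, 20.0063) (11.3316, 16.4583) (20.0008, 24.7753) (20.0794, 25) (0, 25)]  |A|=114.6961
7. ⊥bis P6·P5 via (11.155,17.625): [(0, 20.0063) (10.1475, 16.8291) (19.0432, 23.8566) (20.0008, 24.7753) (20.0794, 25) (0, 25)]  |A|=108.8866
8. ⊥bis P6·P7 via (27.045,17.13): [(0, 20.0063) (10.1475, 16.8291) (19.0432, 23.8566) (20.0008, 24.7753) (20.0794, 25) (0, 25)]  |A|=108.8866
9. canonical 6-gon: [(0, 20.0063) (10.1475, 16.8291) (19.0432, 23.8566) (20.0008, 24.7753) (20.0794, 25) (0, 25)]
10. shoelace: 108.8866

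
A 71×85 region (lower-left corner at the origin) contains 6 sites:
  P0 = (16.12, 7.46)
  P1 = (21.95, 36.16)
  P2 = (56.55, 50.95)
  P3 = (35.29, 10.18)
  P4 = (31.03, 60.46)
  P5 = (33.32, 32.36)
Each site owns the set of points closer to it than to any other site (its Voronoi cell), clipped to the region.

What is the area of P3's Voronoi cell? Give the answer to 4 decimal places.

1. box [0,71]×[0,85]: [(0, 0) (71, 0) (71, 85) (0, 85)]
2. ⊥bis P3·P0 via (25.705,8.82): [(26.9565, 0) (71, 0) (71, 85) (14.8959, 85)]  |A|=4256.273
3. ⊥bis P3·P1 via (28.62,23.17): [(24.0051, 20.8004) (26.9565, 0) (71, 0) (71, 44.9309)]  |A|=1513.8235
4. ⊥bis P3·P2 via (45.92,30.565): [(44.4822, 31.3148) (24.0051, 20.8004) (26.9565, 0) (71, 0) (71, 17.4867)]  |A|=1149.943
5. ⊥bis P3·P4 via (33.16,35.32): [(44.4822, 31.3148) (24.0051, 20.8004) (26.9565, 0) (71, 0) (71, 17.4867)]  |A|=1149.943
6. ⊥bis P3·P5 via (34.305,21.27): [(59.4603, 23.5043) (24.0675, 20.3607) (26.9565, 0) (71, 0) (71, 17.4867)]  |A|=983.3534
7. canonical 5-gon: [(59.4603, 23.5043) (24.0675, 20.3607) (26.9565, 0) (71, 0) (71, 17.4867)]
8. shoelace: 983.3534

Area of P3's cell: 983.3534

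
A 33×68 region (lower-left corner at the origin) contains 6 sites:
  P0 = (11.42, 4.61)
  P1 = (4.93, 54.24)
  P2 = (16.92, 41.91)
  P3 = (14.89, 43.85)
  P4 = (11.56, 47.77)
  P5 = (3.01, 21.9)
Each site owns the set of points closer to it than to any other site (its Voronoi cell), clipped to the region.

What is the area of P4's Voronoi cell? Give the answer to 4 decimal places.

Area of P4's cell: 321.5628

1. box [0,33]×[0,68]: [(0, 0) (33, 0) (33, 68) (0, 68)]
2. ⊥bis P4·P0 via (11.49,26.19): [(0, 26.2273) (33, 26.1202) (33, 68) (0, 68)]  |A|=1380.2663
3. ⊥bis P4·P1 via (8.245,51.005): [(0, 42.5561) (0, 26.2273) (33, 26.1202) (33, 68) (24.8299, 68)]  |A|=1064.3821
4. ⊥bis P4·P2 via (14.24,44.84): [(0, 42.5561) (0, 31.815) (33, 61.9993) (33, 68) (24.8299, 68)]  |A|=380.1793
5. ⊥bis P4·P3 via (13.225,45.81): [(0, 42.5561) (0, 34.5755) (33, 62.6087) (33, 68) (24.8299, 68)]  |A|=324.5772
6. ⊥bis P4·P5 via (7.285,34.835): [(0, 42.5561) (0, 37.2427) (2.2603, 36.4956) (33, 62.6087) (33, 68) (24.8299, 68)]  |A|=321.5628
7. canonical 6-gon: [(0, 42.5561) (0, 37.2427) (2.2603, 36.4956) (33, 62.6087) (33, 68) (24.8299, 68)]
8. shoelace: 321.5628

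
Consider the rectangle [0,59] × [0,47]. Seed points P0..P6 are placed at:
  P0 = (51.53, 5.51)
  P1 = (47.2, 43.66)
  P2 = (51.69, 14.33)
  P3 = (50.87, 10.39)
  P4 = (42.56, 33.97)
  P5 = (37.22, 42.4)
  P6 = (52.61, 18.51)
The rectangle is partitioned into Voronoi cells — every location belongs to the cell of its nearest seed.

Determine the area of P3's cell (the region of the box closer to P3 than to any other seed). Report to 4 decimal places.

Area of P3's cell: 433.3363

1. box [0,59]×[0,47]: [(0, 0) (59, 0) (59, 47) (0, 47)]
2. ⊥bis P3·P0 via (51.2,7.95): [(0, 1.0254) (59, 9.0049) (59, 47) (0, 47)]  |A|=2477.1053
3. ⊥bis P3·P1 via (49.035,27.025): [(0, 21.616) (0, 1.0254) (59, 9.0049) (59, 28.1242)]  |A|=1171.4414
4. ⊥bis P3·P2 via (51.28,12.36): [(4.4484, 22.1067) (0, 21.616) (0, 1.0254) (59, 9.0049) (59, 10.7533)]  |A|=697.6354
5. ⊥bis P3·P4 via (46.715,22.18): [(30.8911, 16.6034) (0, 5.7168) (0, 1.0254) (59, 9.0049) (59, 10.7533)]  |A|=433.3363
6. ⊥bis P3·P5 via (44.045,26.395): [(30.8911, 16.6034) (0, 5.7168) (0, 1.0254) (59, 9.0049) (59, 10.7533)]  |A|=433.3363
7. ⊥bis P3·P6 via (51.74,14.45): [(30.8911, 16.6034) (0, 5.7168) (0, 1.0254) (59, 9.0049) (59, 10.7533)]  |A|=433.3363
8. canonical 5-gon: [(30.8911, 16.6034) (0, 5.7168) (0, 1.0254) (59, 9.0049) (59, 10.7533)]
9. shoelace: 433.3363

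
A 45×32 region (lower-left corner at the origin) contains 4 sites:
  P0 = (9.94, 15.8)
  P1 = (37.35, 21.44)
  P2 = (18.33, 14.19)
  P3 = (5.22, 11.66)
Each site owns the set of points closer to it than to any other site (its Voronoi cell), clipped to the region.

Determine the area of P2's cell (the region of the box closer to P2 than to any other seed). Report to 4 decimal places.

1. box [0,45]×[0,32]: [(0, 0) (45, 0) (45, 32) (0, 32)]
2. ⊥bis P2·P0 via (14.135,14.995): [(11.2575, 0) (45, 0) (45, 32) (17.3982, 32)]  |A|=981.5087
3. ⊥bis P2·P1 via (27.84,17.815): [(11.2575, 0) (34.6307, 0) (22.433, 32) (17.3982, 32)]  |A|=454.5275
4. ⊥bis P2·P3 via (11.775,12.925): [(12.7592, 7.8253) (14.2693, 0) (34.6307, 0) (22.433, 32) (17.3982, 32)]  |A|=442.7435
5. canonical 5-gon: [(12.7592, 7.8253) (14.2693, 0) (34.6307, 0) (22.433, 32) (17.3982, 32)]
6. shoelace: 442.7435

Area of P2's cell: 442.7435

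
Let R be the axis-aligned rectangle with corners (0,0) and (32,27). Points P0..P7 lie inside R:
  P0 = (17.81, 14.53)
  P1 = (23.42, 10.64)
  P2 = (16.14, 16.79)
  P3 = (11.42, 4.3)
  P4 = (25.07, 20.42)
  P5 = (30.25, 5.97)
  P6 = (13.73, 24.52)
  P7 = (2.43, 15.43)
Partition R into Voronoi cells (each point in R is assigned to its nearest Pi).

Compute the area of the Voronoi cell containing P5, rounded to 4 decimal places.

1. box [0,32]×[0,27]: [(0, 0) (32, 0) (32, 27) (0, 27)]
2. ⊥bis P5·P0 via (24.03,10.25): [(16.9769, 0) (32, 0) (32, 21.8326)]  |A|=163.9959
3. ⊥bis P5·P1 via (26.835,8.305): [(21.1565, 0) (32, 0) (32, 15.859)]  |A|=85.9835
4. ⊥bis P5·P2 via (23.195,11.38): [(21.1565, 0) (32, 0) (32, 15.859)]  |A|=85.9835
5. ⊥bis P5·P3 via (20.835,5.135): [(21.275, 0.1734) (21.2904, 0) (32, 0) (32, 15.859)]  |A|=85.9719
6. ⊥bis P5·P4 via (27.66,13.195): [(30.9963, 14.391) (21.275, 0.1734) (21.2904, 0) (32, 0) (32, 14.7508)]  |A|=85.4157
7. ⊥bis P5·P6 via (21.99,15.245): [(30.9963, 14.391) (21.275, 0.1734) (21.2904, 0) (32, 0) (32, 14.7508)]  |A|=85.4157
8. ⊥bis P5·P7 via (16.34,10.7): [(30.9963, 14.391) (21.275, 0.1734) (21.2904, 0) (32, 0) (32, 14.7508)]  |A|=85.4157
9. canonical 5-gon: [(30.9963, 14.391) (21.275, 0.1734) (21.2904, 0) (32, 0) (32, 14.7508)]
10. shoelace: 85.4157

Area of P5's cell: 85.4157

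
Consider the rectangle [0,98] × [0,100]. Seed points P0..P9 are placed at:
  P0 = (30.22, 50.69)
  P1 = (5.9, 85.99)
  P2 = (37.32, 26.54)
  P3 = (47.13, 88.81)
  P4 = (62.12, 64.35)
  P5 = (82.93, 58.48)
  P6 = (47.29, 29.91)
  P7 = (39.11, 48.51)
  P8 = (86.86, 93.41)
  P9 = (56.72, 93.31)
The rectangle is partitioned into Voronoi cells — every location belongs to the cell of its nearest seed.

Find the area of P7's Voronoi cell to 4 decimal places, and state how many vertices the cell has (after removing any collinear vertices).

1. box [0,98]×[0,100]: [(0, 0) (98, 0) (98, 100) (0, 100)]
2. ⊥bis P7·P0 via (34.665,49.6): [(22.5021, 0) (98, 0) (98, 100) (47.0241, 100)]  |A|=6323.6912
3. ⊥bis P7·P1 via (22.505,67.25): [(43.5702, 85.9153) (22.5021, 0) (98, 0) (98, 100) (59.4659, 100)]  |A|=6236.0718
4. ⊥bis P7·P2 via (38.215,37.525): [(43.5702, 85.9153) (31.8315, 38.0451) (98, 32.654) (98, 100) (59.4659, 100)]  |A|=3719.5759
5. ⊥bis P7·P3 via (43.12,68.66): [(39.5148, 69.3775) (31.8315, 38.0451) (98, 32.654) (98, 57.7385)]  |A|=1790.8522
6. ⊥bis P7·P4 via (50.615,56.43): [(42.0492, 68.8731) (39.5148, 69.3775) (31.8315, 38.0451) (65.1392, 35.3314)]  |A|=568.9113
7. ⊥bis P7·P5 via (61.02,53.495): [(42.0492, 68.8731) (39.5148, 69.3775) (31.8315, 38.0451) (65.1392, 35.3314)]  |A|=568.9113
8. ⊥bis P7·P6 via (43.2,39.21): [(57.9912, 45.7149) (42.0492, 68.8731) (39.5148, 69.3775) (31.8315, 38.0451) (39.1883, 37.4457)]  |A|=441.7359
9. ⊥bis P7·P8 via (62.985,70.96): [(57.9912, 45.7149) (42.0492, 68.8731) (39.5148, 69.3775) (31.8315, 38.0451) (39.1883, 37.4457)]  |A|=441.7359
10. ⊥bis P7·P9 via (47.915,70.91): [(57.9912, 45.7149) (42.0492, 68.8731) (39.5148, 69.3775) (31.8315, 38.0451) (39.1883, 37.4457)]  |A|=441.7359
11. canonical 5-gon: [(57.9912, 45.7149) (42.0492, 68.8731) (39.5148, 69.3775) (31.8315, 38.0451) (39.1883, 37.4457)]
12. shoelace: 441.7359

Area of P7's cell: 441.7359 (5 vertices)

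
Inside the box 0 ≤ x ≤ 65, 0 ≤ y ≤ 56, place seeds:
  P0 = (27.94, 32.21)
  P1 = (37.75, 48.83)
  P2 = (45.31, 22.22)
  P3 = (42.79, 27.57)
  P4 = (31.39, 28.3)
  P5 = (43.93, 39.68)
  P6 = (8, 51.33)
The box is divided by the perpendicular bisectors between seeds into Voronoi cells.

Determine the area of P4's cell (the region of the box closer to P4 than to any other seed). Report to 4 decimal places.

Area of P4's cell: 647.8711

1. box [0,65]×[0,56]: [(0, 0) (65, 0) (65, 56) (0, 56)]
2. ⊥bis P4·P0 via (29.665,30.255): [(0, 4.08) (0, 0) (65, 0) (65, 56) (58.8427, 56)]  |A|=2112.4444
3. ⊥bis P4·P1 via (34.57,38.565): [(37.9103, 37.5302) (0, 4.08) (0, 0) (65, 0) (65, 29.1381)]  |A|=1691.7407
4. ⊥bis P4·P2 via (38.35,25.26): [(43.0182, 35.9478) (37.9103, 37.5302) (0, 4.08) (0, 0) (27.3169, 0)]  |A|=694.175
5. ⊥bis P4·P3 via (37.09,27.935): [(36.6728, 21.4201) (37.6921, 37.3377) (0, 4.08) (0, 0) (27.3169, 0)]  |A|=650.4128
6. ⊥bis P4·P5 via (37.66,33.99): [(36.6728, 21.4201) (37.4897, 34.1776) (35.9872, 35.8334) (0, 4.08) (0, 0) (27.3169, 0)]  |A|=647.8711
7. ⊥bis P4·P6 via (19.695,39.815): [(36.6728, 21.4201) (37.4897, 34.1776) (35.9872, 35.8334) (0, 4.08) (0, 0) (27.3169, 0)]  |A|=647.8711
8. canonical 6-gon: [(36.6728, 21.4201) (37.4897, 34.1776) (35.9872, 35.8334) (0, 4.08) (0, 0) (27.3169, 0)]
9. shoelace: 647.8711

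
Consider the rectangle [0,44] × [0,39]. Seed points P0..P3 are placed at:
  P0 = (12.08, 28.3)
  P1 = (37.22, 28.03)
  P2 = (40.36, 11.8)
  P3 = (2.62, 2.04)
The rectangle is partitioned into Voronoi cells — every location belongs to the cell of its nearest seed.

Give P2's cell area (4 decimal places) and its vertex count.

1. box [0,44]×[0,39]: [(0, 0) (44, 0) (44, 39) (0, 39)]
2. ⊥bis P2·P0 via (26.22,20.05): [(14.5218, 0) (44, 0) (44, 39) (37.2764, 39)]  |A|=705.935
3. ⊥bis P2·P1 via (38.79,19.915): [(24.5318, 17.1565) (14.5218, 0) (44, 0) (44, 20.923)]  |A|=456.5376
4. ⊥bis P2·P3 via (21.49,6.92): [(24.5318, 17.1565) (20.5899, 10.4004) (23.2796, 0) (44, 0) (44, 20.923)]  |A|=410.9954
5. canonical 5-gon: [(24.5318, 17.1565) (20.5899, 10.4004) (23.2796, 0) (44, 0) (44, 20.923)]
6. shoelace: 410.9954

Area of P2's cell: 410.9954 (5 vertices)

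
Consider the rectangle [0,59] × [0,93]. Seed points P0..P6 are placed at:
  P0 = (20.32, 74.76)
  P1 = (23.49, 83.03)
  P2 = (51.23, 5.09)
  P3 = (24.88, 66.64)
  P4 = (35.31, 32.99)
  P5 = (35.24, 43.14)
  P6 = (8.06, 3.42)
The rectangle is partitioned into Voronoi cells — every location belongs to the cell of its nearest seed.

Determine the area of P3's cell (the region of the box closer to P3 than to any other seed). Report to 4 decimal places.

Area of P3's cell: 988.9604

1. box [0,59]×[0,93]: [(0, 0) (59, 0) (59, 93) (0, 93)]
2. ⊥bis P3·P0 via (22.6,70.7): [(0, 58.0084) (0, 0) (59, 0) (59, 91.1414)]  |A|=4399.9177
3. ⊥bis P3·P1 via (24.185,74.835): [(30.991, 75.4122) (0, 58.0084) (0, 0) (59, 0) (59, 77.7876)]  |A|=4212.9047
4. ⊥bis P3·P2 via (38.055,35.865): [(30.991, 75.4122) (0, 58.0084) (0, 19.5734) (59, 44.8317) (59, 77.7876)]  |A|=2312.9547
5. ⊥bis P3·P4 via (30.095,49.815): [(30.991, 75.4122) (0, 58.0084) (0, 40.4869) (59, 58.7743) (59, 77.7876)]  |A|=1284.7007
6. ⊥bis P3·P5 via (30.06,54.89): [(30.991, 75.4122) (0, 58.0084) (0, 41.638) (59, 67.6482) (59, 77.7876)]  |A|=988.9604
7. ⊥bis P3·P6 via (16.47,35.03): [(30.991, 75.4122) (0, 58.0084) (0, 41.638) (59, 67.6482) (59, 77.7876)]  |A|=988.9604
8. canonical 5-gon: [(30.991, 75.4122) (0, 58.0084) (0, 41.638) (59, 67.6482) (59, 77.7876)]
9. shoelace: 988.9604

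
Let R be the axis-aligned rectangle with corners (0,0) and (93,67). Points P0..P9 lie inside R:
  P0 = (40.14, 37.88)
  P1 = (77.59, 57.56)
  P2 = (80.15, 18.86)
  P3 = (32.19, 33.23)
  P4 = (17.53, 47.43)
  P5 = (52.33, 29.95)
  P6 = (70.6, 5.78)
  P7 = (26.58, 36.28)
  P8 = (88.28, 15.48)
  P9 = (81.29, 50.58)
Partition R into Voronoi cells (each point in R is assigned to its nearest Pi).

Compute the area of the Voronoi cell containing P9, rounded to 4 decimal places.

Area of P9's cell: 515.9121

1. box [0,93]×[0,67]: [(0, 0) (93, 0) (93, 67) (0, 67)]
2. ⊥bis P9·P0 via (60.715,44.23): [(74.3656, 0) (93, 0) (93, 67) (53.6876, 67)]  |A|=1941.22
3. ⊥bis P9·P1 via (79.44,54.07): [(60.7378, 44.1562) (74.3656, 0) (93, 0) (93, 61.258)]  |A|=1399.5721
4. ⊥bis P9·P2 via (80.72,34.72): [(60.7378, 44.1562) (63.4586, 35.3404) (93, 34.2787) (93, 61.258)]  |A|=563.9781
5. ⊥bis P9·P3 via (56.74,41.905): [(60.7378, 44.1562) (63.4586, 35.3404) (93, 34.2787) (93, 61.258)]  |A|=563.9781
6. ⊥bis P9·P4 via (49.41,49.005): [(60.7378, 44.1562) (63.4586, 35.3404) (93, 34.2787) (93, 61.258)]  |A|=563.9781
7. ⊥bis P9·P5 via (66.81,40.265): [(63.1334, 45.4261) (70.4984, 35.0874) (93, 34.2787) (93, 61.258)]  |A|=516.2312
8. ⊥bis P9·P6 via (75.945,28.18): [(63.1334, 45.4261) (70.4984, 35.0874) (93, 34.2787) (93, 61.258)]  |A|=516.2312
9. ⊥bis P9·P7 via (53.935,43.43): [(63.1334, 45.4261) (70.4984, 35.0874) (93, 34.2787) (93, 61.258)]  |A|=516.2312
10. ⊥bis P9·P8 via (84.785,33.03): [(63.1334, 45.4261) (70.4984, 35.0874) (91.3524, 34.3379) (93, 34.666) (93, 61.258)]  |A|=515.9121
11. canonical 5-gon: [(63.1334, 45.4261) (70.4984, 35.0874) (91.3524, 34.3379) (93, 34.666) (93, 61.258)]
12. shoelace: 515.9121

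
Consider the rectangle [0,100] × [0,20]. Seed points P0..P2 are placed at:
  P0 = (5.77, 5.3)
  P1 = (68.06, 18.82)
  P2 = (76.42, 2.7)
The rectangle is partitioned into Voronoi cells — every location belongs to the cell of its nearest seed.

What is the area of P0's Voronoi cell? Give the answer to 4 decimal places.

Area of P0's cell: 747.2424

1. box [0,100]×[0,20]: [(0, 0) (100, 0) (100, 20) (0, 20)]
2. ⊥bis P0·P1 via (36.915,12.06): [(0, 0) (39.5326, 0) (35.1916, 20) (0, 20)]  |A|=747.2424
3. ⊥bis P0·P2 via (41.095,4): [(0, 0) (39.5326, 0) (35.1916, 20) (0, 20)]  |A|=747.2424
4. canonical 4-gon: [(0, 0) (39.5326, 0) (35.1916, 20) (0, 20)]
5. shoelace: 747.2424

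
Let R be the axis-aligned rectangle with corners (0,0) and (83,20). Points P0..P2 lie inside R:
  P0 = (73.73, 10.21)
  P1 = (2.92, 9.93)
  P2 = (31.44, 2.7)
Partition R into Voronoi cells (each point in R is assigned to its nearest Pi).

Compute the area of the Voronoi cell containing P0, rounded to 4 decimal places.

1. box [0,83]×[0,20]: [(0, 0) (83, 0) (83, 20) (0, 20)]
2. ⊥bis P0·P1 via (38.325,10.07): [(38.3648, 0) (83, 0) (83, 20) (38.2857, 20)]  |A|=893.4945
3. ⊥bis P0·P2 via (52.585,6.455): [(53.7313, 0) (83, 0) (83, 20) (50.1796, 20)]  |A|=620.8907
4. canonical 4-gon: [(53.7313, 0) (83, 0) (83, 20) (50.1796, 20)]
5. shoelace: 620.8907

Area of P0's cell: 620.8907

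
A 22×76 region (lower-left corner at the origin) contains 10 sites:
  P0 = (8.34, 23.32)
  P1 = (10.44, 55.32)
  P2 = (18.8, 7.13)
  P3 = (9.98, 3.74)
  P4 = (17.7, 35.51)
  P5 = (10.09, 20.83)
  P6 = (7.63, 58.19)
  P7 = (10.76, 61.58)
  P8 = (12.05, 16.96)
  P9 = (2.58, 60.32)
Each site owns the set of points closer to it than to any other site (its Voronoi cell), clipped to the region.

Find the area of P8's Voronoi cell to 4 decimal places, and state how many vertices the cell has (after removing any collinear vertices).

1. box [0,22]×[0,76]: [(0, 0) (22, 0) (22, 76) (0, 76)]
2. ⊥bis P8·P0 via (10.195,20.14): [(0, 14.1929) (0, 0) (22, 0) (22, 27.0263)]  |A|=453.4108
3. ⊥bis P8·P1 via (11.245,36.14): [(0, 14.1929) (0, 0) (22, 0) (22, 27.0263)]  |A|=453.4108
4. ⊥bis P8·P2 via (15.425,12.045): [(0, 14.1929) (0, 1.4531) (22, 16.5599) (22, 27.0263)]  |A|=255.2685
5. ⊥bis P8·P3 via (11.015,10.35): [(0, 14.1929) (0, 12.0747) (12.5961, 10.1024) (22, 16.5599) (22, 27.0263)]  |A|=188.3729
6. ⊥bis P8·P4 via (14.875,26.235): [(18.6648, 25.0807) (0, 14.1929) (0, 12.0747) (12.5961, 10.1024) (22, 16.5599) (22, 24.0649)]  |A|=183.4344
7. ⊥bis P8·P5 via (11.07,18.895): [(21.549, 24.2022) (0, 13.2885) (0, 12.0747) (12.5961, 10.1024) (22, 16.5599) (22, 24.0649)]  |A|=149.7896
8. ⊥bis P8·P6 via (9.84,37.575): [(21.549, 24.2022) (0, 13.2885) (0, 12.0747) (12.5961, 10.1024) (22, 16.5599) (22, 24.0649)]  |A|=149.7896
9. ⊥bis P8·P7 via (11.405,39.27): [(21.549, 24.2022) (0, 13.2885) (0, 12.0747) (12.5961, 10.1024) (22, 16.5599) (22, 24.0649)]  |A|=149.7896
10. ⊥bis P8·P9 via (7.315,38.64): [(21.549, 24.2022) (0, 13.2885) (0, 12.0747) (12.5961, 10.1024) (22, 16.5599) (22, 24.0649)]  |A|=149.7896
11. canonical 6-gon: [(21.549, 24.2022) (0, 13.2885) (0, 12.0747) (12.5961, 10.1024) (22, 16.5599) (22, 24.0649)]
12. shoelace: 149.7896

Area of P8's cell: 149.7896 (6 vertices)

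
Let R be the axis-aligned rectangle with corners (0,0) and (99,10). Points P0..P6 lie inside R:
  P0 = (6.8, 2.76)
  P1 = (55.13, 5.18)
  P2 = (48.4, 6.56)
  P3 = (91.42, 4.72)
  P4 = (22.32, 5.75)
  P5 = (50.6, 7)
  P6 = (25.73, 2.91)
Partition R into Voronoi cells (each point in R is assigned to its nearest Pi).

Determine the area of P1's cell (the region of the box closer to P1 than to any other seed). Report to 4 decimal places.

Area of P1's cell: 208.4335

1. box [0,99]×[0,10]: [(0, 0) (99, 0) (99, 10) (0, 10)]
2. ⊥bis P1·P0 via (30.965,3.97): [(31.1638, 0) (99, 0) (99, 10) (30.6631, 10)]  |A|=680.8657
3. ⊥bis P1·P2 via (51.765,5.87): [(50.5613, 0) (99, 0) (99, 10) (52.6119, 10)]  |A|=474.134
4. ⊥bis P1·P3 via (73.275,4.95): [(50.5613, 0) (73.2123, 0) (73.339, 10) (52.6119, 10)]  |A|=216.8903
5. ⊥bis P1·P4 via (38.725,5.465): [(50.5613, 0) (73.2123, 0) (73.339, 10) (52.6119, 10)]  |A|=216.8903
6. ⊥bis P1·P5 via (52.865,6.09): [(50.7105, 0.7275) (50.5613, 0) (73.2123, 0) (73.339, 10) (54.4359, 10)]  |A|=208.4335
7. ⊥bis P1·P6 via (40.43,4.045): [(50.7105, 0.7275) (50.5613, 0) (73.2123, 0) (73.339, 10) (54.4359, 10)]  |A|=208.4335
8. canonical 5-gon: [(50.7105, 0.7275) (50.5613, 0) (73.2123, 0) (73.339, 10) (54.4359, 10)]
9. shoelace: 208.4335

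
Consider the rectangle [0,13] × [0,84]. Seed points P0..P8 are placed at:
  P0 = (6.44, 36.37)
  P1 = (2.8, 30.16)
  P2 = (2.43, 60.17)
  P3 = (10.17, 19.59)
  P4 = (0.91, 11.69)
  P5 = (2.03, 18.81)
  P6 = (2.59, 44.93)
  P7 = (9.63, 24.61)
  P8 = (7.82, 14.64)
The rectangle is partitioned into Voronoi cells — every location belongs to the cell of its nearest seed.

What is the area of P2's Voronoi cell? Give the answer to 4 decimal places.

1. box [0,13]×[0,84]: [(0, 0) (13, 0) (13, 84) (0, 84)]
2. ⊥bis P2·P0 via (4.435,48.27): [(0, 47.5228) (13, 49.7131) (13, 84) (0, 84)]  |A|=459.967
3. ⊥bis P2·P1 via (2.615,45.165): [(0, 47.5228) (13, 49.7131) (13, 84) (0, 84)]  |A|=459.967
4. ⊥bis P2·P3 via (6.3,39.88): [(0, 47.5228) (13, 49.7131) (13, 84) (0, 84)]  |A|=459.967
5. ⊥bis P2·P4 via (1.67,35.93): [(0, 47.5228) (13, 49.7131) (13, 84) (0, 84)]  |A|=459.967
6. ⊥bis P2·P5 via (2.23,39.49): [(0, 47.5228) (13, 49.7131) (13, 84) (0, 84)]  |A|=459.967
7. ⊥bis P2·P6 via (2.51,52.55): [(0, 52.5236) (13, 52.6601) (13, 84) (0, 84)]  |A|=408.3054
8. ⊥bis P2·P7 via (6.03,42.39): [(0, 52.5236) (13, 52.6601) (13, 84) (0, 84)]  |A|=408.3054
9. ⊥bis P2·P8 via (5.125,37.405): [(0, 52.5236) (13, 52.6601) (13, 84) (0, 84)]  |A|=408.3054
10. canonical 4-gon: [(0, 52.5236) (13, 52.6601) (13, 84) (0, 84)]
11. shoelace: 408.3054

Area of P2's cell: 408.3054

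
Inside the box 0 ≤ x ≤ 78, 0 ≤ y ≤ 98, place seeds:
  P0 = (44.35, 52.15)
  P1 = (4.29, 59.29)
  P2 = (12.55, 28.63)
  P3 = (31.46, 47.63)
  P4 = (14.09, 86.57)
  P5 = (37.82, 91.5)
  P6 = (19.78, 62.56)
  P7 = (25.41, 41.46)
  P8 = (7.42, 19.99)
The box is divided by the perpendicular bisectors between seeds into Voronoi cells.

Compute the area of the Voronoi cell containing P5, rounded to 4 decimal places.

Area of P5's cell: 1207.0184

1. box [0,78]×[0,98]: [(0, 0) (78, 0) (78, 98) (0, 98)]
2. ⊥bis P5·P0 via (41.085,71.825): [(0, 65.0071) (78, 77.9509) (78, 98) (0, 98)]  |A|=2068.6379
3. ⊥bis P5·P1 via (21.055,75.395): [(0, 97.3129) (26.767, 69.449) (78, 77.9509) (78, 98) (0, 98)]  |A|=1636.2744
4. ⊥bis P5·P2 via (25.185,60.065): [(0, 97.3129) (26.767, 69.449) (78, 77.9509) (78, 98) (0, 98)]  |A|=1636.2744
5. ⊥bis P5·P3 via (34.64,69.565): [(0, 97.3129) (25.3636, 70.9098) (30.8111, 70.1201) (78, 77.9509) (78, 98) (0, 98)]  |A|=1632.8495
6. ⊥bis P5·P4 via (25.955,89.035): [(29.8559, 70.2586) (30.8111, 70.1201) (78, 77.9509) (78, 98) (24.0925, 98)]  |A|=1237.3661
7. ⊥bis P5·P6 via (28.8,77.03): [(28.3969, 77.2813) (37.9773, 71.3093) (78, 77.9509) (78, 98) (24.0925, 98)]  |A|=1207.0184
8. ⊥bis P5·P7 via (31.615,66.48): [(28.3969, 77.2813) (37.9773, 71.3093) (78, 77.9509) (78, 98) (24.0925, 98)]  |A|=1207.0184
9. ⊥bis P5·P8 via (22.62,55.745): [(28.3969, 77.2813) (37.9773, 71.3093) (78, 77.9509) (78, 98) (24.0925, 98)]  |A|=1207.0184
10. canonical 5-gon: [(28.3969, 77.2813) (37.9773, 71.3093) (78, 77.9509) (78, 98) (24.0925, 98)]
11. shoelace: 1207.0184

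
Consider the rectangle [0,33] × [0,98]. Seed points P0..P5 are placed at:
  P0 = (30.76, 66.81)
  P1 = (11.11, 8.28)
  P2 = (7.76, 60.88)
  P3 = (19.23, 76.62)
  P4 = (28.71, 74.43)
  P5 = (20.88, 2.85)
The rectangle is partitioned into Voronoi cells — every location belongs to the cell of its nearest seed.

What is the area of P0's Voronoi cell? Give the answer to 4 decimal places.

1. box [0,33]×[0,98]: [(0, 0) (33, 0) (33, 98) (0, 98)]
2. ⊥bis P0·P1 via (20.935,37.545): [(0, 44.5734) (33, 33.4945) (33, 98) (0, 98)]  |A|=1945.8799
3. ⊥bis P0·P2 via (19.26,63.845): [(26.5247, 35.6684) (33, 33.4945) (33, 98) (10.454, 98)]  |A|=911.5132
4. ⊥bis P0·P3 via (24.995,71.715): [(19.0365, 64.7118) (26.5247, 35.6684) (33, 33.4945) (33, 81.1235)]  |A|=418.4273
5. ⊥bis P0·P4 via (29.735,70.62): [(22.3798, 68.6412) (19.0365, 64.7118) (26.5247, 35.6684) (33, 33.4945) (33, 71.4984)]  |A|=367.3167
6. ⊥bis P0·P5 via (25.82,34.83): [(22.3798, 68.6412) (19.0365, 64.7118) (26.5247, 35.6684) (31.7508, 33.9139) (33, 33.7209) (33, 71.4984)]  |A|=367.1752
7. canonical 6-gon: [(22.3798, 68.6412) (19.0365, 64.7118) (26.5247, 35.6684) (31.7508, 33.9139) (33, 33.7209) (33, 71.4984)]
8. shoelace: 367.1752

Area of P0's cell: 367.1752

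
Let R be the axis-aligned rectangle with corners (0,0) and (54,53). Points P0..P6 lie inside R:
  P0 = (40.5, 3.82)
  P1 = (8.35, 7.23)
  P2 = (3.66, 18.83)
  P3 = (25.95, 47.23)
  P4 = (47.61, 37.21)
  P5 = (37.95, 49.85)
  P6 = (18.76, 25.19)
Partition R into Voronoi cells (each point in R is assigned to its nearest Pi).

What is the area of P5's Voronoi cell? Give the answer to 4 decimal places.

1. box [0,54]×[0,53]: [(0, 0) (54, 0) (54, 53) (0, 53)]
2. ⊥bis P5·P0 via (39.225,26.835): [(0, 24.662) (54, 27.6535) (54, 53) (0, 53)]  |A|=1449.4814
3. ⊥bis P5·P1 via (23.15,28.54): [(0, 44.6179) (26.6111, 26.1362) (54, 27.6535) (54, 53) (0, 53)]  |A|=1183.9567
4. ⊥bis P5·P2 via (20.805,34.34): [(28.1494, 26.2214) (54, 27.6535) (54, 53) (3.9245, 53)]  |A|=998.087
5. ⊥bis P5·P3 via (31.95,48.54): [(36.7192, 26.6962) (54, 27.6535) (54, 53) (30.9762, 53)]  |A|=521.8098
6. ⊥bis P5·P4 via (42.78,43.53): [(34.4361, 37.1533) (54, 52.1048) (54, 53) (30.9762, 53)]  |A|=191.1829
7. ⊥bis P5·P6 via (28.355,37.52): [(34.4361, 37.1533) (54, 52.1048) (54, 53) (30.9762, 53)]  |A|=191.1829
8. canonical 4-gon: [(34.4361, 37.1533) (54, 52.1048) (54, 53) (30.9762, 53)]
9. shoelace: 191.1829

Area of P5's cell: 191.1829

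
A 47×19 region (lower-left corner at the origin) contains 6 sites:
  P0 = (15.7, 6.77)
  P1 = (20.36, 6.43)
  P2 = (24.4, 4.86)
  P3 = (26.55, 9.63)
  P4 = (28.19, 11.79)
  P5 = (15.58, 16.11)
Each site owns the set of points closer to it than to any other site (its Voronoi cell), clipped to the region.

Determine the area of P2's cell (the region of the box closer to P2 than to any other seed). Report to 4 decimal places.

Area of P2's cell: 87.5167

1. box [0,47]×[0,19]: [(0, 0) (47, 0) (47, 19) (0, 19)]
2. ⊥bis P2·P0 via (20.05,5.815): [(18.7734, 0) (47, 0) (47, 19) (22.9446, 19)]  |A|=496.6789
3. ⊥bis P2·P1 via (22.38,5.645): [(20.1863, 0) (47, 0) (47, 19) (27.5699, 19)]  |A|=439.316
4. ⊥bis P2·P3 via (25.475,7.245): [(23.3704, 8.1936) (20.1863, 0) (41.5488, 0)]  |A|=87.518
5. ⊥bis P2·P4 via (26.295,8.325): [(41.3693, 0.0809) (23.3704, 8.1936) (20.1863, 0) (41.5172, 0)]  |A|=87.5167
6. ⊥bis P2·P5 via (19.99,10.485): [(41.3693, 0.0809) (23.3704, 8.1936) (20.1863, 0) (41.5172, 0)]  |A|=87.5167
7. canonical 4-gon: [(41.3693, 0.0809) (23.3704, 8.1936) (20.1863, 0) (41.5172, 0)]
8. shoelace: 87.5167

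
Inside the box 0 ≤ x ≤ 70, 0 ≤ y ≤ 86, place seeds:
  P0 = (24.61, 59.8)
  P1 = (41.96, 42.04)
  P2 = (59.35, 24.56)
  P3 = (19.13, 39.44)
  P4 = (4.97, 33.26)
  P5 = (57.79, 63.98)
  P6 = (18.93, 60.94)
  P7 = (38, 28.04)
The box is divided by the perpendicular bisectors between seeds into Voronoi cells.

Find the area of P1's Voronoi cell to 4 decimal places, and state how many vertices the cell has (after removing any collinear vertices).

Area of P1's cell: 504.8890 (5 vertices)

1. box [0,70]×[0,86]: [(0, 0) (70, 0) (70, 86) (0, 86)]
2. ⊥bis P1·P0 via (33.285,50.92): [(0, 18.4034) (0, 0) (70, 0) (70, 86) (69.194, 86)]  |A|=3681.3612
3. ⊥bis P1·P2 via (50.655,33.3): [(0, 18.4034) (0, 0) (17.1827, 0) (70, 52.5454) (70, 86) (69.194, 86)]  |A|=2293.7072
4. ⊥bis P1·P3 via (30.545,40.74): [(29.776, 47.492) (33.3526, 16.0867) (70, 52.5454) (70, 86) (69.194, 86)]  |A|=1329.0174
5. ⊥bis P1·P4 via (23.465,37.65): [(29.776, 47.492) (33.3526, 16.0867) (70, 52.5454) (70, 86) (69.194, 86)]  |A|=1329.0174
6. ⊥bis P1·P5 via (49.875,53.01): [(41.5632, 59.0071) (29.776, 47.492) (33.3526, 16.0867) (61.8107, 44.3982)]  |A|=700.17
7. ⊥bis P1·P6 via (30.445,51.49): [(41.5632, 59.0071) (29.776, 47.492) (33.3526, 16.0867) (61.8107, 44.3982)]  |A|=700.17
8. ⊥bis P1·P7 via (39.98,35.04): [(41.5632, 59.0071) (29.776, 47.492) (30.9017, 37.6079) (49.6536, 32.3038) (61.8107, 44.3982)]  |A|=504.889
9. canonical 5-gon: [(41.5632, 59.0071) (29.776, 47.492) (30.9017, 37.6079) (49.6536, 32.3038) (61.8107, 44.3982)]
10. shoelace: 504.889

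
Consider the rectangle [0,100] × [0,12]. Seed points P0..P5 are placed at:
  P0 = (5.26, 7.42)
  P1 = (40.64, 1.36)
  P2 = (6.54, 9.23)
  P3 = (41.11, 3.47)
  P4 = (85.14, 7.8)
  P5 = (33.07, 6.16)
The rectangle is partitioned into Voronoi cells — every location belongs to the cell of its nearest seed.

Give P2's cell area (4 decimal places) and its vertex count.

Area of P2's cell: 125.0540 (4 vertices)

1. box [0,100]×[0,12]: [(0, 0) (100, 0) (100, 12) (0, 12)]
2. ⊥bis P2·P0 via (5.9,8.325): [(17.6721, 0) (100, 0) (100, 12) (0.7033, 12)]  |A|=1089.7477
3. ⊥bis P2·P1 via (23.59,5.295): [(17.6721, 0) (22.368, 0) (25.1375, 12) (0.7033, 12)]  |A|=174.7802
4. ⊥bis P2·P3 via (23.825,6.35): [(17.6721, 0) (22.368, 0) (23.803, 6.2178) (24.7664, 12) (0.7033, 12)]  |A|=173.7074
5. ⊥bis P2·P4 via (45.84,8.515): [(17.6721, 0) (22.368, 0) (23.803, 6.2178) (24.7664, 12) (0.7033, 12)]  |A|=173.7074
6. ⊥bis P2·P5 via (19.805,7.695): [(17.6721, 0) (18.9145, 0) (20.3032, 12) (0.7033, 12)]  |A|=125.054
7. canonical 4-gon: [(17.6721, 0) (18.9145, 0) (20.3032, 12) (0.7033, 12)]
8. shoelace: 125.054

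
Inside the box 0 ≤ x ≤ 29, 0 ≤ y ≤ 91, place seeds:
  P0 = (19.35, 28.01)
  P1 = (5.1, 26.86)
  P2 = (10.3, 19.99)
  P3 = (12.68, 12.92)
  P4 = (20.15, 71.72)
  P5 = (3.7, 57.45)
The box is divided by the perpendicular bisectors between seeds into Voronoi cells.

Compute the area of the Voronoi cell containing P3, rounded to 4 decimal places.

Area of P3's cell: 469.2551

1. box [0,29]×[0,91]: [(0, 0) (29, 0) (29, 91) (0, 91)]
2. ⊥bis P3·P0 via (16.015,20.465): [(0, 27.5439) (0, 0) (29, 0) (29, 14.7254)]  |A|=612.9049
3. ⊥bis P3·P1 via (8.89,19.89): [(12.6681, 21.9444) (0, 15.056) (0, 0) (29, 0) (29, 14.7254)]  |A|=533.806
4. ⊥bis P3·P2 via (11.49,16.455): [(19.2087, 19.0534) (0, 12.5871) (0, 0) (29, 0) (29, 14.7254)]  |A|=469.2551
5. ⊥bis P3·P4 via (16.415,42.32): [(19.2087, 19.0534) (0, 12.5871) (0, 0) (29, 0) (29, 14.7254)]  |A|=469.2551
6. ⊥bis P3·P5 via (8.19,35.185): [(19.2087, 19.0534) (0, 12.5871) (0, 0) (29, 0) (29, 14.7254)]  |A|=469.2551
7. canonical 5-gon: [(19.2087, 19.0534) (0, 12.5871) (0, 0) (29, 0) (29, 14.7254)]
8. shoelace: 469.2551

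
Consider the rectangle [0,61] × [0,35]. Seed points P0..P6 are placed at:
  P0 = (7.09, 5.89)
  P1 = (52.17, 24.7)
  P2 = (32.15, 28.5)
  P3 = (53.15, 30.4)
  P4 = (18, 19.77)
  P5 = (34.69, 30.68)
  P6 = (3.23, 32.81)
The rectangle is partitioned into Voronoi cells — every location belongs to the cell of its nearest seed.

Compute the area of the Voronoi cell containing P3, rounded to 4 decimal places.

Area of P3's cell: 126.5246

1. box [0,61]×[0,35]: [(0, 0) (61, 0) (61, 35) (0, 35)]
2. ⊥bis P3·P0 via (30.12,18.145): [(39.7755, 0) (61, 0) (61, 35) (21.1509, 35)]  |A|=1068.7871
3. ⊥bis P3·P1 via (52.66,27.55): [(22.3415, 32.7627) (61, 26.1161) (61, 35) (21.1509, 35)]  |A|=216.2971
4. ⊥bis P3·P2 via (42.65,29.45): [(42.6664, 29.2682) (61, 26.1161) (61, 35) (42.1479, 35)]  |A|=135.4651
5. ⊥bis P3·P4 via (35.575,25.085): [(42.6664, 29.2682) (61, 26.1161) (61, 35) (42.1479, 35)]  |A|=135.4651
6. ⊥bis P3·P5 via (43.92,30.54): [(43.8975, 29.0565) (61, 26.1161) (61, 35) (43.9876, 35)]  |A|=126.5246
7. ⊥bis P3·P6 via (28.19,31.605): [(43.8975, 29.0565) (61, 26.1161) (61, 35) (43.9876, 35)]  |A|=126.5246
8. canonical 4-gon: [(43.8975, 29.0565) (61, 26.1161) (61, 35) (43.9876, 35)]
9. shoelace: 126.5246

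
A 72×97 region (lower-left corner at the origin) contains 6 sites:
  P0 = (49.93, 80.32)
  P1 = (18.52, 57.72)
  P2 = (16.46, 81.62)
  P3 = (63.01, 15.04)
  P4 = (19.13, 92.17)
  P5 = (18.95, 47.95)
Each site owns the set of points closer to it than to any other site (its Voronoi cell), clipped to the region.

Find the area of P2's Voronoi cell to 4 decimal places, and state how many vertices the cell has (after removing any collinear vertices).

Area of P2's cell: 582.5490 (4 vertices)

1. box [0,72]×[0,97]: [(0, 0) (72, 0) (72, 97) (0, 97)]
2. ⊥bis P2·P0 via (33.195,80.97): [(0, 0) (30.0501, 0) (33.8176, 97) (0, 97)]  |A|=3097.5826
3. ⊥bis P2·P1 via (17.49,69.67): [(0, 68.1625) (32.8074, 70.9902) (33.8176, 97) (0, 97)]  |A|=912.8355
4. ⊥bis P2·P3 via (39.735,48.33): [(0, 68.1625) (32.8074, 70.9902) (33.8176, 97) (0, 97)]  |A|=912.8355
5. ⊥bis P2·P4 via (17.795,86.895): [(0, 91.3986) (0, 68.1625) (32.8074, 70.9902) (33.273, 82.9778)]  |A|=582.549
6. ⊥bis P2·P5 via (17.705,64.785): [(0, 91.3986) (0, 68.1625) (32.8074, 70.9902) (33.273, 82.9778)]  |A|=582.549
7. canonical 4-gon: [(0, 91.3986) (0, 68.1625) (32.8074, 70.9902) (33.273, 82.9778)]
8. shoelace: 582.549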